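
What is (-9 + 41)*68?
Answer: 2176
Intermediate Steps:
(-9 + 41)*68 = 32*68 = 2176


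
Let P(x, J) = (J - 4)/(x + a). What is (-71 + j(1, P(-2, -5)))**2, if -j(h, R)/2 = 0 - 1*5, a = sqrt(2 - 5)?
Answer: 3721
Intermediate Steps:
a = I*sqrt(3) (a = sqrt(-3) = I*sqrt(3) ≈ 1.732*I)
P(x, J) = (-4 + J)/(x + I*sqrt(3)) (P(x, J) = (J - 4)/(x + I*sqrt(3)) = (-4 + J)/(x + I*sqrt(3)))
j(h, R) = 10 (j(h, R) = -2*(0 - 1*5) = -2*(0 - 5) = -2*(-5) = 10)
(-71 + j(1, P(-2, -5)))**2 = (-71 + 10)**2 = (-61)**2 = 3721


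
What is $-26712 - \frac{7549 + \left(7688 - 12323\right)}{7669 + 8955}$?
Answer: $- \frac{222031601}{8312} \approx -26712.0$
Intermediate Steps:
$-26712 - \frac{7549 + \left(7688 - 12323\right)}{7669 + 8955} = -26712 - \frac{7549 - 4635}{16624} = -26712 - 2914 \cdot \frac{1}{16624} = -26712 - \frac{1457}{8312} = - \frac{222031601}{8312}$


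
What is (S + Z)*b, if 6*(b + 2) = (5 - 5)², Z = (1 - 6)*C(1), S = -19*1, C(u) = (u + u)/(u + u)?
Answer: 48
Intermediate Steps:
C(u) = 1 (C(u) = (2*u)/((2*u)) = (2*u)*(1/(2*u)) = 1)
S = -19
Z = -5 (Z = (1 - 6)*1 = -5*1 = -5)
b = -2 (b = -2 + (5 - 5)²/6 = -2 + (⅙)*0² = -2 + (⅙)*0 = -2 + 0 = -2)
(S + Z)*b = (-19 - 5)*(-2) = -24*(-2) = 48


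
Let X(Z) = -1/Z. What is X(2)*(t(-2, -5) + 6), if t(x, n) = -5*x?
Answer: -8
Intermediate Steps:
X(2)*(t(-2, -5) + 6) = (-1/2)*(-5*(-2) + 6) = (-1*1/2)*(10 + 6) = -1/2*16 = -8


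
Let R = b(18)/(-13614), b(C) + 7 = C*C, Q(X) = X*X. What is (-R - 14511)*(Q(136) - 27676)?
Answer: 302255228610/2269 ≈ 1.3321e+8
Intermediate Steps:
Q(X) = X²
b(C) = -7 + C² (b(C) = -7 + C*C = -7 + C²)
R = -317/13614 (R = (-7 + 18²)/(-13614) = (-7 + 324)*(-1/13614) = 317*(-1/13614) = -317/13614 ≈ -0.023285)
(-R - 14511)*(Q(136) - 27676) = (-1*(-317/13614) - 14511)*(136² - 27676) = (317/13614 - 14511)*(18496 - 27676) = -197552437/13614*(-9180) = 302255228610/2269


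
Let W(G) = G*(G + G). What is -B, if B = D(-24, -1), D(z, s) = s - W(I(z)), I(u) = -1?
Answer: 3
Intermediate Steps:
W(G) = 2*G² (W(G) = G*(2*G) = 2*G²)
D(z, s) = -2 + s (D(z, s) = s - 2*(-1)² = s - 2 = -2 + s)
B = -3 (B = -2 - 1 = -3)
-B = -1*(-3) = 3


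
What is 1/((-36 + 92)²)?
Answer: 1/3136 ≈ 0.00031888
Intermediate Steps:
1/((-36 + 92)²) = 1/(56²) = 1/3136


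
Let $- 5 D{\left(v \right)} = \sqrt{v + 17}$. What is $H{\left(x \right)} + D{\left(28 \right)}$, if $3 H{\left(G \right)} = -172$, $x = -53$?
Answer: $- \frac{172}{3} - \frac{3 \sqrt{5}}{5} \approx -58.675$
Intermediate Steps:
$H{\left(G \right)} = - \frac{172}{3}$ ($H{\left(G \right)} = \frac{1}{3} \left(-172\right) = - \frac{172}{3}$)
$D{\left(v \right)} = - \frac{\sqrt{17 + v}}{5}$ ($D{\left(v \right)} = - \frac{\sqrt{v + 17}}{5} = - \frac{\sqrt{17 + v}}{5}$)
$H{\left(x \right)} + D{\left(28 \right)} = - \frac{172}{3} - \frac{\sqrt{17 + 28}}{5} = - \frac{172}{3} - \frac{\sqrt{45}}{5} = - \frac{172}{3} - \frac{3 \sqrt{5}}{5}$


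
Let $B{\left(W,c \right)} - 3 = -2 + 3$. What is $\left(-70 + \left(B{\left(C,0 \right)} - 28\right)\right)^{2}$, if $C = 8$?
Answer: $8836$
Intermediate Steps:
$B{\left(W,c \right)} = 4$ ($B{\left(W,c \right)} = 3 + \left(-2 + 3\right) = 3 + 1 = 4$)
$\left(-70 + \left(B{\left(C,0 \right)} - 28\right)\right)^{2} = \left(-70 + \left(4 - 28\right)\right)^{2} = \left(-70 - 24\right)^{2} = \left(-94\right)^{2} = 8836$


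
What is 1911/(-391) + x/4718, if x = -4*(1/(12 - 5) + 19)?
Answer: -31661131/6456583 ≈ -4.9037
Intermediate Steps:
x = -536/7 (x = -4*(1/7 + 19) = -4*(⅐ + 19) = -4*134/7 = -536/7 ≈ -76.571)
1911/(-391) + x/4718 = 1911/(-391) - 536/7/4718 = 1911*(-1/391) - 536/7*1/4718 = -1911/391 - 268/16513 = -31661131/6456583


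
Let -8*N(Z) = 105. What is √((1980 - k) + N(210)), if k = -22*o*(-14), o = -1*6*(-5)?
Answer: 3*I*√12930/4 ≈ 85.283*I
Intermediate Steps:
N(Z) = -105/8 (N(Z) = -⅛*105 = -105/8)
o = 30 (o = -6*(-5) = 30)
k = 9240 (k = -22*30*(-14) = -660*(-14) = 9240)
√((1980 - k) + N(210)) = √((1980 - 1*9240) - 105/8) = √((1980 - 9240) - 105/8) = √(-7260 - 105/8) = √(-58185/8) = 3*I*√12930/4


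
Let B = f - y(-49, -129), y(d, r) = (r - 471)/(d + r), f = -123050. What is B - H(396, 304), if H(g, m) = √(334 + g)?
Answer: -10951750/89 - √730 ≈ -1.2308e+5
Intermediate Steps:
y(d, r) = (-471 + r)/(d + r)
B = -10951750/89 (B = -123050 - (-471 - 129)/(-49 - 129) = -123050 - (-600)/(-178) = -123050 - (-1)*(-600)/178 = -123050 - 1*300/89 = -123050 - 300/89 = -10951750/89 ≈ -1.2305e+5)
B - H(396, 304) = -10951750/89 - √(334 + 396) = -10951750/89 - √730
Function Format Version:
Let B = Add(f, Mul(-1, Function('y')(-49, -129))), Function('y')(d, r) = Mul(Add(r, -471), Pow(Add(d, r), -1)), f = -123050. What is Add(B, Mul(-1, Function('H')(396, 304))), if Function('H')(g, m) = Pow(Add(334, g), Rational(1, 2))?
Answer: Add(Rational(-10951750, 89), Mul(-1, Pow(730, Rational(1, 2)))) ≈ -1.2308e+5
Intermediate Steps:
Function('y')(d, r) = Mul(Pow(Add(d, r), -1), Add(-471, r)) (Function('y')(d, r) = Mul(Add(-471, r), Pow(Add(d, r), -1)) = Mul(Pow(Add(d, r), -1), Add(-471, r)))
B = Rational(-10951750, 89) (B = Add(-123050, Mul(-1, Mul(Pow(Add(-49, -129), -1), Add(-471, -129)))) = Add(-123050, Mul(-1, Mul(Pow(-178, -1), -600))) = Add(-123050, Mul(-1, Mul(Rational(-1, 178), -600))) = Add(-123050, Mul(-1, Rational(300, 89))) = Add(-123050, Rational(-300, 89)) = Rational(-10951750, 89) ≈ -1.2305e+5)
Add(B, Mul(-1, Function('H')(396, 304))) = Add(Rational(-10951750, 89), Mul(-1, Pow(Add(334, 396), Rational(1, 2)))) = Add(Rational(-10951750, 89), Mul(-1, Pow(730, Rational(1, 2))))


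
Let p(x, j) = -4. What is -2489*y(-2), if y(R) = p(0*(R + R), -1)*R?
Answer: -19912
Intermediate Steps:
y(R) = -4*R
-2489*y(-2) = -(-9956)*(-2) = -2489*8 = -19912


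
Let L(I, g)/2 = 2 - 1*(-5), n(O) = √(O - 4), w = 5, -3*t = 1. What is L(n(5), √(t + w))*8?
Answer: 112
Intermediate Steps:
t = -⅓ (t = -⅓*1 = -⅓ ≈ -0.33333)
n(O) = √(-4 + O)
L(I, g) = 14 (L(I, g) = 2*(2 - 1*(-5)) = 2*(2 + 5) = 2*7 = 14)
L(n(5), √(t + w))*8 = 14*8 = 112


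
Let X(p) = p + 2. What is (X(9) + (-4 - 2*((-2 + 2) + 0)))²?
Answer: 49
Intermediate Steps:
X(p) = 2 + p
(X(9) + (-4 - 2*((-2 + 2) + 0)))² = ((2 + 9) + (-4 - 2*((-2 + 2) + 0)))² = (11 + (-4 - 2*(0 + 0)))² = (11 + (-4 - 2*0))² = (11 + (-4 + 0))² = (11 - 4)² = 7² = 49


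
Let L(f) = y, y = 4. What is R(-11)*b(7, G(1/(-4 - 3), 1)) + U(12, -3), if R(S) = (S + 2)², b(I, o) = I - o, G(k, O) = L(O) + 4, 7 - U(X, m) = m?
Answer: -71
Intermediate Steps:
U(X, m) = 7 - m
L(f) = 4
G(k, O) = 8 (G(k, O) = 4 + 4 = 8)
R(S) = (2 + S)²
R(-11)*b(7, G(1/(-4 - 3), 1)) + U(12, -3) = (2 - 11)²*(7 - 1*8) + (7 - 1*(-3)) = (-9)²*(7 - 8) + (7 + 3) = 81*(-1) + 10 = -81 + 10 = -71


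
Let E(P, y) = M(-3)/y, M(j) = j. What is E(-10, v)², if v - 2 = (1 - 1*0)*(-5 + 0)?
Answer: 1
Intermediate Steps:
v = -3 (v = 2 + (1 - 1*0)*(-5 + 0) = 2 + (1 + 0)*(-5) = 2 + 1*(-5) = 2 - 5 = -3)
E(P, y) = -3/y
E(-10, v)² = (-3/(-3))² = (-3*(-⅓))² = 1² = 1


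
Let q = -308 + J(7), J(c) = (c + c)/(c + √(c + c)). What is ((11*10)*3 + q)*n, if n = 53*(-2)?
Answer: -13144/5 + 212*√14/5 ≈ -2470.2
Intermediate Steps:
J(c) = 2*c/(c + √2*√c) (J(c) = (2*c)/(c + √(2*c)) = (2*c)/(c + √2*√c) = 2*c/(c + √2*√c))
n = -106
q = -308 + 14/(7 + √14) (q = -308 + 2*7/(7 + √2*√7) = -308 + 2*7/(7 + √14) = -308 + 14/(7 + √14) ≈ -306.70)
((11*10)*3 + q)*n = ((11*10)*3 + (-1526/5 - 2*√14/5))*(-106) = (110*3 + (-1526/5 - 2*√14/5))*(-106) = (330 + (-1526/5 - 2*√14/5))*(-106) = (124/5 - 2*√14/5)*(-106) = -13144/5 + 212*√14/5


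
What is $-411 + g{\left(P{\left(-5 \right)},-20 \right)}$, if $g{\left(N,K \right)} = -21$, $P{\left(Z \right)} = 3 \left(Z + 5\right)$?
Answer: $-432$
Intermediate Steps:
$P{\left(Z \right)} = 15 + 3 Z$ ($P{\left(Z \right)} = 3 \left(5 + Z\right) = 15 + 3 Z$)
$-411 + g{\left(P{\left(-5 \right)},-20 \right)} = -411 - 21 = -432$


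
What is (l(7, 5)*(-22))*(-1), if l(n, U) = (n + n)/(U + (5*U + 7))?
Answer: 308/37 ≈ 8.3243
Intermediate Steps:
l(n, U) = 2*n/(7 + 6*U) (l(n, U) = (2*n)/(U + (7 + 5*U)) = (2*n)/(7 + 6*U) = 2*n/(7 + 6*U))
(l(7, 5)*(-22))*(-1) = ((2*7/(7 + 6*5))*(-22))*(-1) = ((2*7/(7 + 30))*(-22))*(-1) = ((2*7/37)*(-22))*(-1) = ((2*7*(1/37))*(-22))*(-1) = ((14/37)*(-22))*(-1) = -308/37*(-1) = 308/37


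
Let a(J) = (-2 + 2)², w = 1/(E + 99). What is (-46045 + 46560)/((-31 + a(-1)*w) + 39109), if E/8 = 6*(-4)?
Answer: 515/39078 ≈ 0.013179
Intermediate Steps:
E = -192 (E = 8*(6*(-4)) = 8*(-24) = -192)
w = -1/93 (w = 1/(-192 + 99) = 1/(-93) = -1/93 ≈ -0.010753)
a(J) = 0 (a(J) = 0² = 0)
(-46045 + 46560)/((-31 + a(-1)*w) + 39109) = (-46045 + 46560)/((-31 + 0*(-1/93)) + 39109) = 515/((-31 + 0) + 39109) = 515/(-31 + 39109) = 515/39078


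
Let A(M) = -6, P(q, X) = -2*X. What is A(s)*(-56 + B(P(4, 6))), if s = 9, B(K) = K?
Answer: 408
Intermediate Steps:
A(s)*(-56 + B(P(4, 6))) = -6*(-56 - 2*6) = -6*(-56 - 12) = -6*(-68) = 408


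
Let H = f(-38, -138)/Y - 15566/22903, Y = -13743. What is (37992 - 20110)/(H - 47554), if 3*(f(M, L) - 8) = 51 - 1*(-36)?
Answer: -5628465522378/14968118218615 ≈ -0.37603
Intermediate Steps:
f(M, L) = 37 (f(M, L) = 8 + (51 - 1*(-36))/3 = 8 + (51 + 36)/3 = 8 + (⅓)*87 = 8 + 29 = 37)
H = -214770949/314755929 (H = 37/(-13743) - 15566/22903 = 37*(-1/13743) - 15566*1/22903 = -37/13743 - 15566/22903 = -214770949/314755929 ≈ -0.68234)
(37992 - 20110)/(H - 47554) = (37992 - 20110)/(-214770949/314755929 - 47554) = 17882/(-14968118218615/314755929) = 17882*(-314755929/14968118218615) = -5628465522378/14968118218615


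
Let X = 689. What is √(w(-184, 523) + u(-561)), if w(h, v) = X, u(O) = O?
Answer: 8*√2 ≈ 11.314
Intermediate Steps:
w(h, v) = 689
√(w(-184, 523) + u(-561)) = √(689 - 561) = √128 = 8*√2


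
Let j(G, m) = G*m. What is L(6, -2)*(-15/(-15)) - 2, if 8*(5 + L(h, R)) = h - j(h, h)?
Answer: -43/4 ≈ -10.750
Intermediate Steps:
L(h, R) = -5 - h²/8 + h/8 (L(h, R) = -5 + (h - h*h)/8 = -5 + (h - h²)/8 = -5 + (-h²/8 + h/8) = -5 - h²/8 + h/8)
L(6, -2)*(-15/(-15)) - 2 = (-5 - ⅛*6² + (⅛)*6)*(-15/(-15)) - 2 = (-5 - ⅛*36 + ¾)*(-15*(-1/15)) - 2 = (-5 - 9/2 + ¾)*1 - 2 = -35/4*1 - 2 = -35/4 - 2 = -43/4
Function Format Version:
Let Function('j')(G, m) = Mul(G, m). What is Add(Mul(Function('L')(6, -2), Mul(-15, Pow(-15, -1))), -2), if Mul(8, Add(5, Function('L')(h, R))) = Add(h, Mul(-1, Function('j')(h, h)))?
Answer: Rational(-43, 4) ≈ -10.750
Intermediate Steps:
Function('L')(h, R) = Add(-5, Mul(Rational(-1, 8), Pow(h, 2)), Mul(Rational(1, 8), h)) (Function('L')(h, R) = Add(-5, Mul(Rational(1, 8), Add(h, Mul(-1, Mul(h, h))))) = Add(-5, Mul(Rational(1, 8), Add(h, Mul(-1, Pow(h, 2))))) = Add(-5, Add(Mul(Rational(-1, 8), Pow(h, 2)), Mul(Rational(1, 8), h))) = Add(-5, Mul(Rational(-1, 8), Pow(h, 2)), Mul(Rational(1, 8), h)))
Add(Mul(Function('L')(6, -2), Mul(-15, Pow(-15, -1))), -2) = Add(Mul(Add(-5, Mul(Rational(-1, 8), Pow(6, 2)), Mul(Rational(1, 8), 6)), Mul(-15, Pow(-15, -1))), -2) = Add(Mul(Add(-5, Mul(Rational(-1, 8), 36), Rational(3, 4)), Mul(-15, Rational(-1, 15))), -2) = Add(Mul(Add(-5, Rational(-9, 2), Rational(3, 4)), 1), -2) = Add(Mul(Rational(-35, 4), 1), -2) = Add(Rational(-35, 4), -2) = Rational(-43, 4)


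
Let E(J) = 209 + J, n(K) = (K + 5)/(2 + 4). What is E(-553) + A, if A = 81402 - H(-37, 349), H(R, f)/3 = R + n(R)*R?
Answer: 80577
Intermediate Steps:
n(K) = 5/6 + K/6 (n(K) = (5 + K)/6 = (5 + K)*(1/6) = 5/6 + K/6)
H(R, f) = 3*R + 3*R*(5/6 + R/6) (H(R, f) = 3*(R + (5/6 + R/6)*R) = 3*(R + R*(5/6 + R/6)) = 3*R + 3*R*(5/6 + R/6))
A = 80921 (A = 81402 - (-37)*(11 - 37)/2 = 81402 - (-37)*(-26)/2 = 81402 - 1*481 = 81402 - 481 = 80921)
E(-553) + A = (209 - 553) + 80921 = -344 + 80921 = 80577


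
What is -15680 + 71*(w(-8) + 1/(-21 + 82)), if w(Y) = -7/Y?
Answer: -7620955/488 ≈ -15617.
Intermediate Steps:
-15680 + 71*(w(-8) + 1/(-21 + 82)) = -15680 + 71*(-7/(-8) + 1/(-21 + 82)) = -15680 + 71*(-7*(-1/8) + 1/61) = -15680 + 71*(7/8 + 1/61) = -15680 + 71*(435/488) = -15680 + 30885/488 = -7620955/488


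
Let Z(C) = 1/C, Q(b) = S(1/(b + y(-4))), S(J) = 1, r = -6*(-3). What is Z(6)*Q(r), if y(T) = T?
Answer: 1/6 ≈ 0.16667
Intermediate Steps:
r = 18
Q(b) = 1
Z(6)*Q(r) = 1/6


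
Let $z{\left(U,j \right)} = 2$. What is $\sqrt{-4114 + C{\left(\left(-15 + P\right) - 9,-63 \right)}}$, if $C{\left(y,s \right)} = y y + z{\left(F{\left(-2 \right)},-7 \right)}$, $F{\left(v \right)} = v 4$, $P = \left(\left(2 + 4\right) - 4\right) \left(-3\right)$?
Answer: $2 i \sqrt{803} \approx 56.674 i$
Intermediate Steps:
$P = -6$ ($P = \left(6 - 4\right) \left(-3\right) = 2 \left(-3\right) = -6$)
$F{\left(v \right)} = 4 v$
$C{\left(y,s \right)} = 2 + y^{2}$ ($C{\left(y,s \right)} = y y + 2 = y^{2} + 2 = 2 + y^{2}$)
$\sqrt{-4114 + C{\left(\left(-15 + P\right) - 9,-63 \right)}} = \sqrt{-4114 + \left(2 + \left(\left(-15 - 6\right) - 9\right)^{2}\right)} = \sqrt{-4114 + \left(2 + \left(-21 - 9\right)^{2}\right)} = \sqrt{-4114 + \left(2 + \left(-30\right)^{2}\right)} = \sqrt{-4114 + \left(2 + 900\right)} = \sqrt{-4114 + 902} = \sqrt{-3212} = 2 i \sqrt{803}$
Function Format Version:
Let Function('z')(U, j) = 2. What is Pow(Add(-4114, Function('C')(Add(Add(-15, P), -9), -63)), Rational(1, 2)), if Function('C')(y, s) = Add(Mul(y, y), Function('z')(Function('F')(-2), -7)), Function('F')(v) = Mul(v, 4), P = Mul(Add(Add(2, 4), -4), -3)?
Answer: Mul(2, I, Pow(803, Rational(1, 2))) ≈ Mul(56.674, I)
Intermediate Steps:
P = -6 (P = Mul(Add(6, -4), -3) = Mul(2, -3) = -6)
Function('F')(v) = Mul(4, v)
Function('C')(y, s) = Add(2, Pow(y, 2)) (Function('C')(y, s) = Add(Mul(y, y), 2) = Add(Pow(y, 2), 2) = Add(2, Pow(y, 2)))
Pow(Add(-4114, Function('C')(Add(Add(-15, P), -9), -63)), Rational(1, 2)) = Pow(Add(-4114, Add(2, Pow(Add(Add(-15, -6), -9), 2))), Rational(1, 2)) = Pow(Add(-4114, Add(2, Pow(Add(-21, -9), 2))), Rational(1, 2)) = Pow(Add(-4114, Add(2, Pow(-30, 2))), Rational(1, 2)) = Pow(Add(-4114, Add(2, 900)), Rational(1, 2)) = Pow(Add(-4114, 902), Rational(1, 2)) = Pow(-3212, Rational(1, 2)) = Mul(2, I, Pow(803, Rational(1, 2)))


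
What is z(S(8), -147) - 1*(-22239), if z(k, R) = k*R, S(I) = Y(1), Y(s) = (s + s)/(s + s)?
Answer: 22092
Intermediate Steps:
Y(s) = 1 (Y(s) = (2*s)/((2*s)) = (2*s)*(1/(2*s)) = 1)
S(I) = 1
z(k, R) = R*k
z(S(8), -147) - 1*(-22239) = -147*1 - 1*(-22239) = -147 + 22239 = 22092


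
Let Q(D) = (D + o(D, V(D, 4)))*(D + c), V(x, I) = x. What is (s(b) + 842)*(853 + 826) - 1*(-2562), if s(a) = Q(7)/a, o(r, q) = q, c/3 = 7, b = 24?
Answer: 4331111/3 ≈ 1.4437e+6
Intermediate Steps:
c = 21 (c = 3*7 = 21)
Q(D) = 2*D*(21 + D) (Q(D) = (D + D)*(D + 21) = (2*D)*(21 + D) = 2*D*(21 + D))
s(a) = 392/a (s(a) = (2*7*(21 + 7))/a = (2*7*28)/a = 392/a)
(s(b) + 842)*(853 + 826) - 1*(-2562) = (392/24 + 842)*(853 + 826) - 1*(-2562) = (392*(1/24) + 842)*1679 + 2562 = (49/3 + 842)*1679 + 2562 = (2575/3)*1679 + 2562 = 4323425/3 + 2562 = 4331111/3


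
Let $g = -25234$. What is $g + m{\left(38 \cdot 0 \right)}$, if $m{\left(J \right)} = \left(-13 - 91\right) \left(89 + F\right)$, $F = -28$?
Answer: $-31578$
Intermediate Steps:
$m{\left(J \right)} = -6344$ ($m{\left(J \right)} = \left(-13 - 91\right) \left(89 - 28\right) = \left(-104\right) 61 = -6344$)
$g + m{\left(38 \cdot 0 \right)} = -25234 - 6344 = -31578$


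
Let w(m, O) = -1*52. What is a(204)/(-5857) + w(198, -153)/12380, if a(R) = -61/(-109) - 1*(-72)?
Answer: -32777724/1975888235 ≈ -0.016589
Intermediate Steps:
w(m, O) = -52
a(R) = 7909/109 (a(R) = -61*(-1/109) + 72 = 61/109 + 72 = 7909/109)
a(204)/(-5857) + w(198, -153)/12380 = (7909/109)/(-5857) - 52/12380 = (7909/109)*(-1/5857) - 52*1/12380 = -7909/638413 - 13/3095 = -32777724/1975888235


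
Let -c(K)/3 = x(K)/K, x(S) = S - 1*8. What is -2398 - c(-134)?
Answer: -160453/67 ≈ -2394.8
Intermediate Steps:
x(S) = -8 + S (x(S) = S - 8 = -8 + S)
c(K) = -3*(-8 + K)/K
-2398 - c(-134) = -2398 - (-3 + 24/(-134)) = -2398 - (-3 + 24*(-1/134)) = -2398 - (-3 - 12/67) = -2398 - 1*(-213/67) = -2398 + 213/67 = -160453/67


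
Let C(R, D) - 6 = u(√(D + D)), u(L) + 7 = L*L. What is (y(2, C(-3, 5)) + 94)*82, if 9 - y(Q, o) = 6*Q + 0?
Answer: 7462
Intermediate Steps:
u(L) = -7 + L² (u(L) = -7 + L*L = -7 + L²)
C(R, D) = -1 + 2*D (C(R, D) = 6 + (-7 + (√(D + D))²) = 6 + (-7 + (√(2*D))²) = 6 + (-7 + (√2*√D)²) = 6 + (-7 + 2*D) = -1 + 2*D)
y(Q, o) = 9 - 6*Q (y(Q, o) = 9 - (6*Q + 0) = 9 - 6*Q)
(y(2, C(-3, 5)) + 94)*82 = ((9 - 6*2) + 94)*82 = ((9 - 12) + 94)*82 = (-3 + 94)*82 = 91*82 = 7462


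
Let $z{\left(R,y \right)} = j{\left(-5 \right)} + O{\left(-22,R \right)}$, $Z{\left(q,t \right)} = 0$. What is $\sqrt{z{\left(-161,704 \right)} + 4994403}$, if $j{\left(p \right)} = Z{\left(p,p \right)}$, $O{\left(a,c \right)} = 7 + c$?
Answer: $\sqrt{4994249} \approx 2234.8$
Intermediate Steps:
$j{\left(p \right)} = 0$
$z{\left(R,y \right)} = 7 + R$ ($z{\left(R,y \right)} = 0 + \left(7 + R\right) = 7 + R$)
$\sqrt{z{\left(-161,704 \right)} + 4994403} = \sqrt{\left(7 - 161\right) + 4994403} = \sqrt{-154 + 4994403} = \sqrt{4994249}$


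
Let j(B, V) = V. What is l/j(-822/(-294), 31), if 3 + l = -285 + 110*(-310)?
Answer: -34388/31 ≈ -1109.3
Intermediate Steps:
l = -34388 (l = -3 + (-285 + 110*(-310)) = -3 + (-285 - 34100) = -3 - 34385 = -34388)
l/j(-822/(-294), 31) = -34388/31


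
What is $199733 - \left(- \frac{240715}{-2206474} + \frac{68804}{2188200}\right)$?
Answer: $\frac{60271966981411519}{301762900425} \approx 1.9973 \cdot 10^{5}$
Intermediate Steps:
$199733 - \left(- \frac{240715}{-2206474} + \frac{68804}{2188200}\right) = 199733 - \left(\left(-240715\right) \left(- \frac{1}{2206474}\right) + 68804 \cdot \frac{1}{2188200}\right) = 199733 - \left(\frac{240715}{2206474} + \frac{17201}{547050}\right) = 199733 - \frac{42409175006}{301762900425} = \frac{60271966981411519}{301762900425}$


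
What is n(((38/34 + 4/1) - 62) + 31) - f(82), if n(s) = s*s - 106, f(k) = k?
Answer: 139268/289 ≈ 481.90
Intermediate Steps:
n(s) = -106 + s² (n(s) = s² - 106 = -106 + s²)
n(((38/34 + 4/1) - 62) + 31) - f(82) = (-106 + (((38/34 + 4/1) - 62) + 31)²) - 1*82 = (-106 + (((38*(1/34) + 4*1) - 62) + 31)²) - 82 = (-106 + (((19/17 + 4) - 62) + 31)²) - 82 = (-106 + ((87/17 - 62) + 31)²) - 82 = (-106 + (-967/17 + 31)²) - 82 = (-106 + (-440/17)²) - 82 = (-106 + 193600/289) - 82 = 162966/289 - 82 = 139268/289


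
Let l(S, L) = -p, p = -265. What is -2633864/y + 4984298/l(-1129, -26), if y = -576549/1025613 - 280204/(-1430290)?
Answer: 57030699266737732238/7909534561215 ≈ 7.2104e+6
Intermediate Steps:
l(S, L) = 265 (l(S, L) = -1*(-265) = 265)
y = -29847300231/81495778765 (y = -576549*1/1025613 - 280204*(-1/1430290) = -64061/113957 + 140102/715145 = -29847300231/81495778765 ≈ -0.36624)
-2633864/y + 4984298/l(-1129, -26) = -2633864/(-29847300231/81495778765) + 4984298/265 = -2633864*(-81495778765/29847300231) + 4984298*(1/265) = 214648797841097960/29847300231 + 4984298/265 = 57030699266737732238/7909534561215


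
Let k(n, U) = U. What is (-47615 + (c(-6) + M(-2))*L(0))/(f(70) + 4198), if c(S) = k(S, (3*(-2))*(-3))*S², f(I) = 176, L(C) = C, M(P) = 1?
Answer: -47615/4374 ≈ -10.886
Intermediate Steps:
c(S) = 18*S² (c(S) = ((3*(-2))*(-3))*S² = (-6*(-3))*S² = 18*S²)
(-47615 + (c(-6) + M(-2))*L(0))/(f(70) + 4198) = (-47615 + (18*(-6)² + 1)*0)/(176 + 4198) = (-47615 + (18*36 + 1)*0)/4374 = (-47615 + (648 + 1)*0)*(1/4374) = (-47615 + 649*0)*(1/4374) = (-47615 + 0)*(1/4374) = -47615*1/4374 = -47615/4374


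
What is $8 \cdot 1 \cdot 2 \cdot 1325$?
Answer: $21200$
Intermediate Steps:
$8 \cdot 1 \cdot 2 \cdot 1325 = 8 \cdot 2 \cdot 1325 = 16 \cdot 1325 = 21200$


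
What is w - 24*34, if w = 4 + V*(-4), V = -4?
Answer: -796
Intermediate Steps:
w = 20 (w = 4 - 4*(-4) = 4 + 16 = 20)
w - 24*34 = 20 - 24*34 = 20 - 816 = -796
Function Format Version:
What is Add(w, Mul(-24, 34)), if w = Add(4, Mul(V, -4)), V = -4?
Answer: -796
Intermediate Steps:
w = 20 (w = Add(4, Mul(-4, -4)) = Add(4, 16) = 20)
Add(w, Mul(-24, 34)) = Add(20, Mul(-24, 34)) = Add(20, -816) = -796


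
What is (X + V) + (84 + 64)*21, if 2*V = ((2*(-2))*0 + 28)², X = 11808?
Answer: 15308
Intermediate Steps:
V = 392 (V = ((2*(-2))*0 + 28)²/2 = (-4*0 + 28)²/2 = (0 + 28)²/2 = (½)*28² = (½)*784 = 392)
(X + V) + (84 + 64)*21 = (11808 + 392) + (84 + 64)*21 = 12200 + 148*21 = 12200 + 3108 = 15308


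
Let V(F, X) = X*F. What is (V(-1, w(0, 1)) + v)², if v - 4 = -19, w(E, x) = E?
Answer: 225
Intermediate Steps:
V(F, X) = F*X
v = -15 (v = 4 - 19 = -15)
(V(-1, w(0, 1)) + v)² = (-1*0 - 15)² = (0 - 15)² = (-15)² = 225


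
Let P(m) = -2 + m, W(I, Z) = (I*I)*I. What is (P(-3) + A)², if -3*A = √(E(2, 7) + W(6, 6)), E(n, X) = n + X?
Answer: 100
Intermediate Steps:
W(I, Z) = I³ (W(I, Z) = I²*I = I³)
E(n, X) = X + n
A = -5 (A = -√((7 + 2) + 6³)/3 = -√(9 + 216)/3 = -√225/3 = -⅓*15 = -5)
(P(-3) + A)² = ((-2 - 3) - 5)² = (-5 - 5)² = (-10)² = 100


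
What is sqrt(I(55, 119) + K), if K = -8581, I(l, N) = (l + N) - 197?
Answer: 6*I*sqrt(239) ≈ 92.758*I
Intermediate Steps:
I(l, N) = -197 + N + l (I(l, N) = (N + l) - 197 = -197 + N + l)
sqrt(I(55, 119) + K) = sqrt((-197 + 119 + 55) - 8581) = sqrt(-23 - 8581) = sqrt(-8604) = 6*I*sqrt(239)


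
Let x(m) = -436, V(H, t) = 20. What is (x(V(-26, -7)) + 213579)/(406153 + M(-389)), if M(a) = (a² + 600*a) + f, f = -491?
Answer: 213143/323583 ≈ 0.65870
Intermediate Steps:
M(a) = -491 + a² + 600*a (M(a) = (a² + 600*a) - 491 = -491 + a² + 600*a)
(x(V(-26, -7)) + 213579)/(406153 + M(-389)) = (-436 + 213579)/(406153 + (-491 + (-389)² + 600*(-389))) = 213143/(406153 + (-491 + 151321 - 233400)) = 213143/(406153 - 82570) = 213143/323583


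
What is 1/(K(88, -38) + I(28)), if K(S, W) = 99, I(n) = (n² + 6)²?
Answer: 1/624199 ≈ 1.6021e-6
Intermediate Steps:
I(n) = (6 + n²)²
1/(K(88, -38) + I(28)) = 1/(99 + (6 + 28²)²) = 1/(99 + (6 + 784)²) = 1/(99 + 790²) = 1/(99 + 624100) = 1/624199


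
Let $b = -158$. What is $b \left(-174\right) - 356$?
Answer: $27136$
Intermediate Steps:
$b \left(-174\right) - 356 = \left(-158\right) \left(-174\right) - 356 = 27492 - 356 = 27136$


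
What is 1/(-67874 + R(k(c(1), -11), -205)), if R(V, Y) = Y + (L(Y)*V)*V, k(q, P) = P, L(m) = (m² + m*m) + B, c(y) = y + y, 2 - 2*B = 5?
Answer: 2/20203579 ≈ 9.8992e-8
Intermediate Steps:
B = -3/2 (B = 1 - ½*5 = 1 - 5/2 = -3/2 ≈ -1.5000)
c(y) = 2*y
L(m) = -3/2 + 2*m² (L(m) = (m² + m*m) - 3/2 = (m² + m²) - 3/2 = 2*m² - 3/2 = -3/2 + 2*m²)
R(V, Y) = Y + V²*(-3/2 + 2*Y²) (R(V, Y) = Y + ((-3/2 + 2*Y²)*V)*V = Y + (V*(-3/2 + 2*Y²))*V = Y + V²*(-3/2 + 2*Y²))
1/(-67874 + R(k(c(1), -11), -205)) = 1/(-67874 + (-205 + (½)*(-11)²*(-3 + 4*(-205)²))) = 1/(-67874 + (-205 + (½)*121*(-3 + 4*42025))) = 1/(-67874 + (-205 + (½)*121*(-3 + 168100))) = 1/(-67874 + (-205 + (½)*121*168097)) = 1/(-67874 + (-205 + 20339737/2)) = 1/(-67874 + 20339327/2) = 1/(20203579/2) = 2/20203579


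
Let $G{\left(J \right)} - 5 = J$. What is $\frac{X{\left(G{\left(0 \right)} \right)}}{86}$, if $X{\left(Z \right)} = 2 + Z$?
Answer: $\frac{7}{86} \approx 0.081395$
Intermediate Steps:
$G{\left(J \right)} = 5 + J$
$\frac{X{\left(G{\left(0 \right)} \right)}}{86} = \frac{2 + \left(5 + 0\right)}{86} = \left(2 + 5\right) \frac{1}{86} = 7 \cdot \frac{1}{86} = \frac{7}{86}$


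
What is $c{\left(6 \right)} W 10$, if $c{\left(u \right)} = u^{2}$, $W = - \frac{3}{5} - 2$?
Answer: $-936$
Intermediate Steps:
$W = - \frac{13}{5}$ ($W = \left(-3\right) \frac{1}{5} - 2 = - \frac{3}{5} - 2 = - \frac{13}{5} \approx -2.6$)
$c{\left(6 \right)} W 10 = 6^{2} \left(- \frac{13}{5}\right) 10 = 36 \left(- \frac{13}{5}\right) 10 = \left(- \frac{468}{5}\right) 10 = -936$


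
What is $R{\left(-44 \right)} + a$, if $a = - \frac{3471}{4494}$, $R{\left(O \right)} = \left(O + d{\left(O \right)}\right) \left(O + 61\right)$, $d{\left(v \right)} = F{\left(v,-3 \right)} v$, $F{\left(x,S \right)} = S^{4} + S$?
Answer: $- \frac{88520973}{1498} \approx -59093.0$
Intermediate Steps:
$F{\left(x,S \right)} = S + S^{4}$
$d{\left(v \right)} = 78 v$ ($d{\left(v \right)} = \left(-3 + \left(-3\right)^{4}\right) v = \left(-3 + 81\right) v = 78 v$)
$R{\left(O \right)} = 79 O \left(61 + O\right)$ ($R{\left(O \right)} = \left(O + 78 O\right) \left(O + 61\right) = 79 O \left(61 + O\right)$)
$a = - \frac{1157}{1498}$ ($a = \left(-3471\right) \frac{1}{4494} = - \frac{1157}{1498} \approx -0.77236$)
$R{\left(-44 \right)} + a = 79 \left(-44\right) \left(61 - 44\right) - \frac{1157}{1498} = 79 \left(-44\right) 17 - \frac{1157}{1498} = -59092 - \frac{1157}{1498} = - \frac{88520973}{1498}$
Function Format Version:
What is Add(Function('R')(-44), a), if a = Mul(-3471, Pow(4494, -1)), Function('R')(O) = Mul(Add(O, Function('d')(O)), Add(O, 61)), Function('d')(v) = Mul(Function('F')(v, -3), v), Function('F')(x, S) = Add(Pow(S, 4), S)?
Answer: Rational(-88520973, 1498) ≈ -59093.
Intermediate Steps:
Function('F')(x, S) = Add(S, Pow(S, 4))
Function('d')(v) = Mul(78, v) (Function('d')(v) = Mul(Add(-3, Pow(-3, 4)), v) = Mul(Add(-3, 81), v) = Mul(78, v))
Function('R')(O) = Mul(79, O, Add(61, O)) (Function('R')(O) = Mul(Add(O, Mul(78, O)), Add(O, 61)) = Mul(Mul(79, O), Add(61, O)) = Mul(79, O, Add(61, O)))
a = Rational(-1157, 1498) (a = Mul(-3471, Rational(1, 4494)) = Rational(-1157, 1498) ≈ -0.77236)
Add(Function('R')(-44), a) = Add(Mul(79, -44, Add(61, -44)), Rational(-1157, 1498)) = Add(Mul(79, -44, 17), Rational(-1157, 1498)) = Add(-59092, Rational(-1157, 1498)) = Rational(-88520973, 1498)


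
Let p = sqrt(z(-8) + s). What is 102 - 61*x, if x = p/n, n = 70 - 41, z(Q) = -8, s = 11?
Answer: 102 - 61*sqrt(3)/29 ≈ 98.357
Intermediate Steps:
n = 29
p = sqrt(3) (p = sqrt(-8 + 11) = sqrt(3) ≈ 1.7320)
x = sqrt(3)/29 ≈ 0.059726
102 - 61*x = 102 - 61*sqrt(3)/29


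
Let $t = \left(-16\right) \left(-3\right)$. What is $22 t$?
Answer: $1056$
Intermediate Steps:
$t = 48$
$22 t = 22 \cdot 48 = 1056$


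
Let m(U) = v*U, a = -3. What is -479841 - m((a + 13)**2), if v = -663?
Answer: -413541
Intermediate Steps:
m(U) = -663*U
-479841 - m((a + 13)**2) = -479841 - (-663)*(-3 + 13)**2 = -479841 - (-663)*10**2 = -479841 - (-663)*100 = -479841 - 1*(-66300) = -479841 + 66300 = -413541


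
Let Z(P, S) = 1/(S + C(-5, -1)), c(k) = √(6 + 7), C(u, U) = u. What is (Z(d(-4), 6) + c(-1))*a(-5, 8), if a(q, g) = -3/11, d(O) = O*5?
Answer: -3/11 - 3*√13/11 ≈ -1.2561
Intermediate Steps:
c(k) = √13
d(O) = 5*O
Z(P, S) = 1/(-5 + S) (Z(P, S) = 1/(S - 5) = 1/(-5 + S))
a(q, g) = -3/11 (a(q, g) = -3*1/11 = -3/11)
(Z(d(-4), 6) + c(-1))*a(-5, 8) = (1/(-5 + 6) + √13)*(-3/11) = (1/1 + √13)*(-3/11) = (1 + √13)*(-3/11) = -3/11 - 3*√13/11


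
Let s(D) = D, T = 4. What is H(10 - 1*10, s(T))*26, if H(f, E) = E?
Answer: 104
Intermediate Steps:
H(10 - 1*10, s(T))*26 = 4*26 = 104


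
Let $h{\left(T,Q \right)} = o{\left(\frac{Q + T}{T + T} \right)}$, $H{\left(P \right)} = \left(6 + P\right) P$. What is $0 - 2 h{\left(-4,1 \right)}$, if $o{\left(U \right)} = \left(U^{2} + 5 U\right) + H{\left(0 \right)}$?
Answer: $- \frac{129}{32} \approx -4.0313$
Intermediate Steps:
$H{\left(P \right)} = P \left(6 + P\right)$
$o{\left(U \right)} = U^{2} + 5 U$ ($o{\left(U \right)} = \left(U^{2} + 5 U\right) + 0 \left(6 + 0\right) = \left(U^{2} + 5 U\right) + 0 \cdot 6 = \left(U^{2} + 5 U\right) + 0 = U^{2} + 5 U$)
$h{\left(T,Q \right)} = \frac{\left(5 + \frac{Q + T}{2 T}\right) \left(Q + T\right)}{2 T}$ ($h{\left(T,Q \right)} = \frac{Q + T}{T + T} \left(5 + \frac{Q + T}{T + T}\right) = \frac{Q + T}{2 T} \left(5 + \frac{Q + T}{2 T}\right) = \frac{\left(5 + \frac{Q + T}{2 T}\right) \left(Q + T\right)}{2 T}$)
$0 - 2 h{\left(-4,1 \right)} = 0 - 2 \frac{\left(1 - 4\right) \left(1 + 11 \left(-4\right)\right)}{4 \cdot 16} = 0 - 2 \cdot \frac{1}{4} \cdot \frac{1}{16} \left(-3\right) \left(1 - 44\right) = 0 - 2 \cdot \frac{1}{4} \cdot \frac{1}{16} \left(-3\right) \left(-43\right) = 0 - \frac{129}{32} = - \frac{129}{32}$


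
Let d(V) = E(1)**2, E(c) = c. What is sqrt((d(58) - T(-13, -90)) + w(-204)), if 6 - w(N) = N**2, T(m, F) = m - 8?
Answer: 2*I*sqrt(10397) ≈ 203.93*I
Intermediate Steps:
T(m, F) = -8 + m
w(N) = 6 - N**2
d(V) = 1 (d(V) = 1**2 = 1)
sqrt((d(58) - T(-13, -90)) + w(-204)) = sqrt((1 - (-8 - 13)) + (6 - 1*(-204)**2)) = sqrt((1 - 1*(-21)) + (6 - 1*41616)) = sqrt((1 + 21) + (6 - 41616)) = sqrt(22 - 41610) = sqrt(-41588) = 2*I*sqrt(10397)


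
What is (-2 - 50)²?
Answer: 2704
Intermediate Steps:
(-2 - 50)² = (-52)² = 2704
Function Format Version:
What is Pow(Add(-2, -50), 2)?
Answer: 2704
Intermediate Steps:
Pow(Add(-2, -50), 2) = Pow(-52, 2) = 2704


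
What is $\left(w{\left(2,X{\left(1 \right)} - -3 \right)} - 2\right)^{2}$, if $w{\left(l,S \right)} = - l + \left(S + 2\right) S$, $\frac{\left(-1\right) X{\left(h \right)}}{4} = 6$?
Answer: $156025$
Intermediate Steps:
$X{\left(h \right)} = -24$ ($X{\left(h \right)} = \left(-4\right) 6 = -24$)
$w{\left(l,S \right)} = - l + S \left(2 + S\right)$ ($w{\left(l,S \right)} = - l + \left(2 + S\right) S = - l + S \left(2 + S\right)$)
$\left(w{\left(2,X{\left(1 \right)} - -3 \right)} - 2\right)^{2} = \left(\left(\left(-24 - -3\right)^{2} - 2 + 2 \left(-24 - -3\right)\right) - 2\right)^{2} = \left(\left(\left(-24 + 3\right)^{2} - 2 + 2 \left(-24 + 3\right)\right) - 2\right)^{2} = \left(\left(\left(-21\right)^{2} - 2 + 2 \left(-21\right)\right) - 2\right)^{2} = \left(\left(441 - 2 - 42\right) - 2\right)^{2} = \left(397 - 2\right)^{2} = 395^{2} = 156025$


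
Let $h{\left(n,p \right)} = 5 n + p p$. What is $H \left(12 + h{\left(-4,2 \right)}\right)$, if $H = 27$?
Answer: $-108$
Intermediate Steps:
$h{\left(n,p \right)} = p^{2} + 5 n$ ($h{\left(n,p \right)} = 5 n + p^{2} = p^{2} + 5 n$)
$H \left(12 + h{\left(-4,2 \right)}\right) = 27 \left(12 + \left(2^{2} + 5 \left(-4\right)\right)\right) = 27 \left(12 + \left(4 - 20\right)\right) = 27 \left(12 - 16\right) = 27 \left(-4\right) = -108$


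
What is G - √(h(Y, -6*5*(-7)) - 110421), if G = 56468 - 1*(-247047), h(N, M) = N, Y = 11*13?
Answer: 303515 - I*√110278 ≈ 3.0352e+5 - 332.08*I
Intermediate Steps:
Y = 143
G = 303515 (G = 56468 + 247047 = 303515)
G - √(h(Y, -6*5*(-7)) - 110421) = 303515 - √(143 - 110421) = 303515 - √(-110278) = 303515 - I*√110278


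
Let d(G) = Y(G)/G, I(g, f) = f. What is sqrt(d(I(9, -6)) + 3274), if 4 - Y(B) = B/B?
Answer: sqrt(13094)/2 ≈ 57.214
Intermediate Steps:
Y(B) = 3 (Y(B) = 4 - B/B = 4 - 1*1 = 4 - 1 = 3)
d(G) = 3/G
sqrt(d(I(9, -6)) + 3274) = sqrt(3/(-6) + 3274) = sqrt(3*(-1/6) + 3274) = sqrt(-1/2 + 3274) = sqrt(6547/2) = sqrt(13094)/2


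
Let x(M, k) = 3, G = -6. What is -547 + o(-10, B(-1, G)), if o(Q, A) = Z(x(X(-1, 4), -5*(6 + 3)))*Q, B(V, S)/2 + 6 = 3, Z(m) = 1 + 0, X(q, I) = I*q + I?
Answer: -557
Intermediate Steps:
X(q, I) = I + I*q
Z(m) = 1
B(V, S) = -6 (B(V, S) = -12 + 2*3 = -12 + 6 = -6)
o(Q, A) = Q (o(Q, A) = 1*Q = Q)
-547 + o(-10, B(-1, G)) = -547 - 10 = -557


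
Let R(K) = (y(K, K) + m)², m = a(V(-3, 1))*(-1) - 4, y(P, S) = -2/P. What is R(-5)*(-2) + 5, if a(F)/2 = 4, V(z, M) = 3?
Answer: -6603/25 ≈ -264.12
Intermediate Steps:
a(F) = 8 (a(F) = 2*4 = 8)
m = -12 (m = 8*(-1) - 4 = -8 - 4 = -12)
R(K) = (-12 - 2/K)² (R(K) = (-2/K - 12)² = (-12 - 2/K)²)
R(-5)*(-2) + 5 = (12 + 2/(-5))²*(-2) + 5 = (12 + 2*(-⅕))²*(-2) + 5 = (12 - ⅖)²*(-2) + 5 = (58/5)²*(-2) + 5 = (3364/25)*(-2) + 5 = -6728/25 + 5 = -6603/25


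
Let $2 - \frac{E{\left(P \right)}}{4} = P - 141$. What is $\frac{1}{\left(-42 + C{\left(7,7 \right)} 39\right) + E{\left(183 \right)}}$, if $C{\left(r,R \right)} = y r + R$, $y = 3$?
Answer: $\frac{1}{890} \approx 0.0011236$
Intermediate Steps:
$C{\left(r,R \right)} = R + 3 r$ ($C{\left(r,R \right)} = 3 r + R = R + 3 r$)
$E{\left(P \right)} = 572 - 4 P$ ($E{\left(P \right)} = 8 - 4 \left(P - 141\right) = 8 - 4 \left(-141 + P\right) = 8 - \left(-564 + 4 P\right) = 572 - 4 P$)
$\frac{1}{\left(-42 + C{\left(7,7 \right)} 39\right) + E{\left(183 \right)}} = \frac{1}{\left(-42 + \left(7 + 3 \cdot 7\right) 39\right) + \left(572 - 732\right)} = \frac{1}{\left(-42 + \left(7 + 21\right) 39\right) + \left(572 - 732\right)} = \frac{1}{\left(-42 + 28 \cdot 39\right) - 160} = \frac{1}{\left(-42 + 1092\right) - 160} = \frac{1}{1050 - 160} = \frac{1}{890}$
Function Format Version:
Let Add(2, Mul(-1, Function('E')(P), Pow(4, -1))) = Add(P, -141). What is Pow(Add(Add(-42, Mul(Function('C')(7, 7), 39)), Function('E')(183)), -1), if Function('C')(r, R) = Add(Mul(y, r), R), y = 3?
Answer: Rational(1, 890) ≈ 0.0011236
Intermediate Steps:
Function('C')(r, R) = Add(R, Mul(3, r)) (Function('C')(r, R) = Add(Mul(3, r), R) = Add(R, Mul(3, r)))
Function('E')(P) = Add(572, Mul(-4, P)) (Function('E')(P) = Add(8, Mul(-4, Add(P, -141))) = Add(8, Mul(-4, Add(-141, P))) = Add(8, Add(564, Mul(-4, P))) = Add(572, Mul(-4, P)))
Pow(Add(Add(-42, Mul(Function('C')(7, 7), 39)), Function('E')(183)), -1) = Pow(Add(Add(-42, Mul(Add(7, Mul(3, 7)), 39)), Add(572, Mul(-4, 183))), -1) = Pow(Add(Add(-42, Mul(Add(7, 21), 39)), Add(572, -732)), -1) = Pow(Add(Add(-42, Mul(28, 39)), -160), -1) = Pow(Add(Add(-42, 1092), -160), -1) = Pow(Add(1050, -160), -1) = Pow(890, -1) = Rational(1, 890)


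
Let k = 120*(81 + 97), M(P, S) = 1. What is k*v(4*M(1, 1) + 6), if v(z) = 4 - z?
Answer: -128160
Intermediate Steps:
k = 21360 (k = 120*178 = 21360)
k*v(4*M(1, 1) + 6) = 21360*(4 - (4*1 + 6)) = 21360*(4 - (4 + 6)) = 21360*(4 - 1*10) = 21360*(4 - 10) = 21360*(-6) = -128160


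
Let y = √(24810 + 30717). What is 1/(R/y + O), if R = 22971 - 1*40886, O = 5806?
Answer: 322389762/1871474010947 + 17915*√55527/1871474010947 ≈ 0.00017452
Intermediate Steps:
y = √55527 ≈ 235.64
R = -17915 (R = 22971 - 40886 = -17915)
1/(R/y + O) = 1/(-17915*√55527/55527 + 5806) = 1/(5806 - 17915*√55527/55527)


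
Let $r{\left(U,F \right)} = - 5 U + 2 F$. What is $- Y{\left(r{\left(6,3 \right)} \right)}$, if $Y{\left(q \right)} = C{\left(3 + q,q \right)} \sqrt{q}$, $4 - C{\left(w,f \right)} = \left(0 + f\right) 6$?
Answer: $- 296 i \sqrt{6} \approx - 725.05 i$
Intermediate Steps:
$C{\left(w,f \right)} = 4 - 6 f$ ($C{\left(w,f \right)} = 4 - \left(0 + f\right) 6 = 4 - f 6 = 4 - 6 f$)
$Y{\left(q \right)} = \sqrt{q} \left(4 - 6 q\right)$ ($Y{\left(q \right)} = \left(4 - 6 q\right) \sqrt{q} = \sqrt{q} \left(4 - 6 q\right)$)
$- Y{\left(r{\left(6,3 \right)} \right)} = - \sqrt{\left(-5\right) 6 + 2 \cdot 3} \left(4 - 6 \left(\left(-5\right) 6 + 2 \cdot 3\right)\right) = - \sqrt{-30 + 6} \left(4 - 6 \left(-30 + 6\right)\right) = - \sqrt{-24} \left(4 - -144\right) = - 2 i \sqrt{6} \left(4 + 144\right) = - 2 i \sqrt{6} \cdot 148 = - 296 i \sqrt{6}$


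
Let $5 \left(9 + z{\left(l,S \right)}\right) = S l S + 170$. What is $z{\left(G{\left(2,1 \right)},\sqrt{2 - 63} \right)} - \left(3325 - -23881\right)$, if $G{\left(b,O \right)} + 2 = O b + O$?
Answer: $- \frac{135966}{5} \approx -27193.0$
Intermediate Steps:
$G{\left(b,O \right)} = -2 + O + O b$ ($G{\left(b,O \right)} = -2 + \left(O b + O\right) = -2 + \left(O + O b\right) = -2 + O + O b$)
$z{\left(l,S \right)} = 25 + \frac{l S^{2}}{5}$ ($z{\left(l,S \right)} = -9 + \frac{S l S + 170}{5} = -9 + \frac{l S^{2} + 170}{5} = -9 + \frac{170 + l S^{2}}{5} = -9 + \left(34 + \frac{l S^{2}}{5}\right) = 25 + \frac{l S^{2}}{5}$)
$z{\left(G{\left(2,1 \right)},\sqrt{2 - 63} \right)} - \left(3325 - -23881\right) = \left(25 + \frac{\left(-2 + 1 + 1 \cdot 2\right) \left(\sqrt{2 - 63}\right)^{2}}{5}\right) - \left(3325 - -23881\right) = \left(25 + \frac{\left(-2 + 1 + 2\right) \left(\sqrt{-61}\right)^{2}}{5}\right) - \left(3325 + 23881\right) = \left(25 + \frac{1}{5} \cdot 1 \left(i \sqrt{61}\right)^{2}\right) - 27206 = \left(25 + \frac{1}{5} \cdot 1 \left(-61\right)\right) - 27206 = \left(25 - \frac{61}{5}\right) - 27206 = \frac{64}{5} - 27206 = - \frac{135966}{5}$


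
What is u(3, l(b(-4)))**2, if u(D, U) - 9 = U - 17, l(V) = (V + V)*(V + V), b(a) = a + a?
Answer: 61504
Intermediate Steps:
b(a) = 2*a
l(V) = 4*V**2 (l(V) = (2*V)*(2*V) = 4*V**2)
u(D, U) = -8 + U (u(D, U) = 9 + (U - 17) = 9 + (-17 + U) = -8 + U)
u(3, l(b(-4)))**2 = (-8 + 4*(2*(-4))**2)**2 = (-8 + 4*(-8)**2)**2 = (-8 + 4*64)**2 = (-8 + 256)**2 = 248**2 = 61504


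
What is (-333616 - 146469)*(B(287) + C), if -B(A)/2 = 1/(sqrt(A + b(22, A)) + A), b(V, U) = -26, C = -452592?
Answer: 8920321242941675/41054 - 1440255*sqrt(29)/41054 ≈ 2.1728e+11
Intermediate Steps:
B(A) = -2/(A + sqrt(-26 + A)) (B(A) = -2/(sqrt(A - 26) + A) = -2/(sqrt(-26 + A) + A) = -2/(A + sqrt(-26 + A)))
(-333616 - 146469)*(B(287) + C) = (-333616 - 146469)*(-2/(287 + sqrt(-26 + 287)) - 452592) = -480085*(-2/(287 + sqrt(261)) - 452592) = -480085*(-2/(287 + 3*sqrt(29)) - 452592) = -480085*(-452592 - 2/(287 + 3*sqrt(29))) = 217282630320 + 960170/(287 + 3*sqrt(29))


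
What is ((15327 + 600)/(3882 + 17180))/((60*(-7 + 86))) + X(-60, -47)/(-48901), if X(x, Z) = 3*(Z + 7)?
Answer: 53835071/20599057240 ≈ 0.0026135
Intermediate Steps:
X(x, Z) = 21 + 3*Z (X(x, Z) = 3*(7 + Z) = 21 + 3*Z)
((15327 + 600)/(3882 + 17180))/((60*(-7 + 86))) + X(-60, -47)/(-48901) = ((15327 + 600)/(3882 + 17180))/((60*(-7 + 86))) + (21 + 3*(-47))/(-48901) = (15927/21062)/((60*79)) + (21 - 141)*(-1/48901) = (15927*(1/21062))/4740 - 120*(-1/48901) = (15927/21062)*(1/4740) + 120/48901 = 5309/33277960 + 120/48901 = 53835071/20599057240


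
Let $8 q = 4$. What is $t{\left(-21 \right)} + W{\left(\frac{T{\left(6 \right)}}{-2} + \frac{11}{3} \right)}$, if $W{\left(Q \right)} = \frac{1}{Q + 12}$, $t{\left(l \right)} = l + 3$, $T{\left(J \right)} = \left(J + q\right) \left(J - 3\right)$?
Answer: $- \frac{1266}{71} \approx -17.831$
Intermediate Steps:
$q = \frac{1}{2}$ ($q = \frac{1}{8} \cdot 4 = \frac{1}{2} \approx 0.5$)
$T{\left(J \right)} = \left(\frac{1}{2} + J\right) \left(-3 + J\right)$ ($T{\left(J \right)} = \left(J + \frac{1}{2}\right) \left(J - 3\right) = \left(\frac{1}{2} + J\right) \left(-3 + J\right)$)
$t{\left(l \right)} = 3 + l$
$W{\left(Q \right)} = \frac{1}{12 + Q}$
$t{\left(-21 \right)} + W{\left(\frac{T{\left(6 \right)}}{-2} + \frac{11}{3} \right)} = \left(3 - 21\right) + \frac{1}{12 + \left(\frac{- \frac{3}{2} + 6^{2} - 15}{-2} + \frac{11}{3}\right)} = -18 + \frac{1}{12 + \left(\left(- \frac{3}{2} + 36 - 15\right) \left(- \frac{1}{2}\right) + 11 \cdot \frac{1}{3}\right)} = -18 + \frac{1}{12 + \left(\frac{39}{2} \left(- \frac{1}{2}\right) + \frac{11}{3}\right)} = -18 + \frac{1}{12 + \left(- \frac{39}{4} + \frac{11}{3}\right)} = -18 + \frac{1}{12 - \frac{73}{12}} = -18 + \frac{1}{\frac{71}{12}} = -18 + \frac{12}{71} = - \frac{1266}{71}$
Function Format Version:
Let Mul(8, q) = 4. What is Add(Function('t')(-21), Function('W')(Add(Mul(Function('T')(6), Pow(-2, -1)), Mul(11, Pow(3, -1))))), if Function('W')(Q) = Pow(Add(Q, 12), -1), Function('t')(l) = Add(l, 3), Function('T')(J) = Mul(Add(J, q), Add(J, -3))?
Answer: Rational(-1266, 71) ≈ -17.831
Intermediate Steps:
q = Rational(1, 2) (q = Mul(Rational(1, 8), 4) = Rational(1, 2) ≈ 0.50000)
Function('T')(J) = Mul(Add(Rational(1, 2), J), Add(-3, J)) (Function('T')(J) = Mul(Add(J, Rational(1, 2)), Add(J, -3)) = Mul(Add(Rational(1, 2), J), Add(-3, J)))
Function('t')(l) = Add(3, l)
Function('W')(Q) = Pow(Add(12, Q), -1)
Add(Function('t')(-21), Function('W')(Add(Mul(Function('T')(6), Pow(-2, -1)), Mul(11, Pow(3, -1))))) = Add(Add(3, -21), Pow(Add(12, Add(Mul(Add(Rational(-3, 2), Pow(6, 2), Mul(Rational(-5, 2), 6)), Pow(-2, -1)), Mul(11, Pow(3, -1)))), -1)) = Add(-18, Pow(Add(12, Add(Mul(Add(Rational(-3, 2), 36, -15), Rational(-1, 2)), Mul(11, Rational(1, 3)))), -1)) = Add(-18, Pow(Add(12, Add(Mul(Rational(39, 2), Rational(-1, 2)), Rational(11, 3))), -1)) = Add(-18, Pow(Add(12, Add(Rational(-39, 4), Rational(11, 3))), -1)) = Add(-18, Pow(Add(12, Rational(-73, 12)), -1)) = Add(-18, Pow(Rational(71, 12), -1)) = Add(-18, Rational(12, 71)) = Rational(-1266, 71)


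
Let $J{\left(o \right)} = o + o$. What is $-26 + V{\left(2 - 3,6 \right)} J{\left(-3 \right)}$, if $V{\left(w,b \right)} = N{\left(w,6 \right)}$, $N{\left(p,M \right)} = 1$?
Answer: $-32$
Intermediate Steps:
$V{\left(w,b \right)} = 1$
$J{\left(o \right)} = 2 o$
$-26 + V{\left(2 - 3,6 \right)} J{\left(-3 \right)} = -26 + 1 \cdot 2 \left(-3\right) = -26 + 1 \left(-6\right) = -26 - 6 = -32$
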